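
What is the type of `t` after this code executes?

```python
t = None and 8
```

'and' returns first falsy value (None)

NoneType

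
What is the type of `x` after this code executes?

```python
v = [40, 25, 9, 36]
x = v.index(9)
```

list.index() returns int

int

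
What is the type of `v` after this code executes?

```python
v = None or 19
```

'or' with None returns the other value (19, int)

int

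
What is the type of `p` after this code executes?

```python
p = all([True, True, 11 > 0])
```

all() returns bool

bool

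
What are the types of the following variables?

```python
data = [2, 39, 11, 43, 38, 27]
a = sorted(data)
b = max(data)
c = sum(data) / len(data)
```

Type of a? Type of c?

sorted() returns list; int / int returns float

list, float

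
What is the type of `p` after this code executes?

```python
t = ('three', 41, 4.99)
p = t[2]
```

Index 2 of tuple is 4.99 which is float

float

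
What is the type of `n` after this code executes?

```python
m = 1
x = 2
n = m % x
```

int % int returns int (1 % 2 = 1)

int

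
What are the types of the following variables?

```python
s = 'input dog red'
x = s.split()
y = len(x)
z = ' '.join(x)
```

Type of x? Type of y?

str.split() returns list; len() returns int

list, int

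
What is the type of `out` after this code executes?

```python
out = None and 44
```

'and' returns first falsy value (None)

NoneType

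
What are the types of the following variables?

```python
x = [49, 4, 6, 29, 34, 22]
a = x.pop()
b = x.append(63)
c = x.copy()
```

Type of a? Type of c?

list.pop() returns the element (int); list.copy() returns list

int, list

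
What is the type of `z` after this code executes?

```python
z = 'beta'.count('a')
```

str.count() returns int

int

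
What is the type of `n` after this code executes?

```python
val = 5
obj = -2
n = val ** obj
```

int ** negative int returns float

float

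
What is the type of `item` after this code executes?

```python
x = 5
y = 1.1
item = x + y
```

int + float returns float (5 + 1.1 = 6.1)

float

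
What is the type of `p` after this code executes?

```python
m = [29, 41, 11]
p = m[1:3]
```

Slicing a list always returns a list

list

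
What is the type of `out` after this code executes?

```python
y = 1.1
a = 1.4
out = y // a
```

float // float returns float (floor division preserves float type)

float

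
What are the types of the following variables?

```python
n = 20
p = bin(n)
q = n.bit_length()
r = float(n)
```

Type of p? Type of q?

bin() returns str; int.bit_length() returns int

str, int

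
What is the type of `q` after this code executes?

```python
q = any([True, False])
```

any() returns bool

bool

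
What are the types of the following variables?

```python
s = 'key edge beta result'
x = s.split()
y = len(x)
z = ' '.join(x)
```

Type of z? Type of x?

str.join() returns str; str.split() returns list

str, list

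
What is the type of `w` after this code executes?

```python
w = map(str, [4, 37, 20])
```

map() returns a map iterator object

map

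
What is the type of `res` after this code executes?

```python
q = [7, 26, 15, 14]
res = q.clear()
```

list.clear() returns None

NoneType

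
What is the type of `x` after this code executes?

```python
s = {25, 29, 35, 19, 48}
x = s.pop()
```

Popping from a set of ints returns int

int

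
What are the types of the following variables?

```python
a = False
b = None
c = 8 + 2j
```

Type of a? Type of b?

a is bool; b is NoneType

bool, NoneType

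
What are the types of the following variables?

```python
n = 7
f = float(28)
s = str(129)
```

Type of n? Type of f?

n is int; f is float

int, float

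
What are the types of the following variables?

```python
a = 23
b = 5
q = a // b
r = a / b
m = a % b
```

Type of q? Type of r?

int // int returns int; int / int returns float

int, float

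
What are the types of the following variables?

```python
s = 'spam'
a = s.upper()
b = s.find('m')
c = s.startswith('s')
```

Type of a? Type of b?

str.upper() returns str; str.find() returns int

str, int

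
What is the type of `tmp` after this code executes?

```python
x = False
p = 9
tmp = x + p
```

bool + int returns int (False is 0, so 0 + 9 = 9)

int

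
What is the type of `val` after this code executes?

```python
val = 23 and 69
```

'and' returns the last value when all truthy (69, which is int)

int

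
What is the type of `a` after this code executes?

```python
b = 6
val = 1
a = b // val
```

int // int returns int (6 // 1 = 6)

int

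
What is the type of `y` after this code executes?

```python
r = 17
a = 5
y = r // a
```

int // int returns int (17 // 5 = 3)

int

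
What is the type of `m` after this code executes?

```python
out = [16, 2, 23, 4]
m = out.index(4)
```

list.index() returns int

int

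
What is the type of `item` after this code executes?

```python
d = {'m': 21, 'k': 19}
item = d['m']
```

Accessing dict[str, int] with key 'm' returns int value 21

int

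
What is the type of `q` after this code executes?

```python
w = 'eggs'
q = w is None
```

'is' comparison returns bool

bool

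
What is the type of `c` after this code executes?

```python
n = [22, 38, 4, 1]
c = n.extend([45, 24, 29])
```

list.extend() returns None

NoneType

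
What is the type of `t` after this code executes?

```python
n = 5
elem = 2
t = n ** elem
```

int ** positive int returns int (5 ** 2 = 25)

int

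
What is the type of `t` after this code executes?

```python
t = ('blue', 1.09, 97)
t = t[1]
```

Index 1 of tuple is 1.09 which is float

float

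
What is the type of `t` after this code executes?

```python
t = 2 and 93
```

'and' returns the last value when all truthy (93, which is int)

int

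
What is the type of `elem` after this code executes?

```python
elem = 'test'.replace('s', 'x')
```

str.replace() returns str

str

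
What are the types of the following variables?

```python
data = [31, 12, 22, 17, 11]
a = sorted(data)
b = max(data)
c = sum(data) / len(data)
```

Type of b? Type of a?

max of ints returns int; sorted() returns list

int, list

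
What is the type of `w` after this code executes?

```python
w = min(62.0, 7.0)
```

min() of floats returns float

float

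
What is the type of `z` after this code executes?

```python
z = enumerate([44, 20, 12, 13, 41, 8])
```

enumerate() returns an enumerate iterator object

enumerate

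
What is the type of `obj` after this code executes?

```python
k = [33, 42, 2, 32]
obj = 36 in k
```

'in' operator returns bool

bool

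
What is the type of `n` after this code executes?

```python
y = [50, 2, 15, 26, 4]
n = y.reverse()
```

list.reverse() returns None

NoneType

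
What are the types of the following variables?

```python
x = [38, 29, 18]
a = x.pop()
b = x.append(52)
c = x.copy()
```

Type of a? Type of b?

list.pop() returns the element (int); list.append() returns None

int, NoneType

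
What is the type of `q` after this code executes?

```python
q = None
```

None has type NoneType

NoneType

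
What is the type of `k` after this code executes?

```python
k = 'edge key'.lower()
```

str.lower() returns str

str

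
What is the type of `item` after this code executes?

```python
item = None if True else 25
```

Ternary: condition is True, if branch (None) taken → NoneType

NoneType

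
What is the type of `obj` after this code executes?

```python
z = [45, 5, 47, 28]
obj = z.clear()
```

list.clear() returns None

NoneType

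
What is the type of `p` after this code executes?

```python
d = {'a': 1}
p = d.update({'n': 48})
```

dict.update() returns None

NoneType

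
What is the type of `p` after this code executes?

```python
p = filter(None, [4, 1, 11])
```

filter() returns a filter iterator object

filter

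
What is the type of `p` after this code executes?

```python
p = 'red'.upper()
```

str.upper() returns str

str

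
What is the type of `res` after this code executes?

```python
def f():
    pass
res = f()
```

A function with no return statement returns None

NoneType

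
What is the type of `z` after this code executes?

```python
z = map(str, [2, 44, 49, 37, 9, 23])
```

map() returns a map iterator object

map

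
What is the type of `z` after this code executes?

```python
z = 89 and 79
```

'and' returns the last value when all truthy (79, which is int)

int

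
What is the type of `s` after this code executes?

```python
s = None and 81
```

'and' returns first falsy value (None)

NoneType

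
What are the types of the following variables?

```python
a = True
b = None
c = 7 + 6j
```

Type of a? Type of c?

a is bool; c is complex

bool, complex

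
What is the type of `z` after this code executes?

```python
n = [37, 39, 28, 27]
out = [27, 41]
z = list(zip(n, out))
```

list(zip(...)) returns a list of tuples

list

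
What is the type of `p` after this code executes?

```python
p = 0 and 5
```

'and' returns the first falsy value (0, which is int)

int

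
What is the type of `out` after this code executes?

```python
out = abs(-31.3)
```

abs() of float returns float

float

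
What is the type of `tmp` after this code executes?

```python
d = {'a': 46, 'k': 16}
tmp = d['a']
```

Accessing dict[str, int] with key 'a' returns int value 46

int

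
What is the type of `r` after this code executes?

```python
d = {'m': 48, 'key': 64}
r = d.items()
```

dict.items() returns a dict_items view

dict_items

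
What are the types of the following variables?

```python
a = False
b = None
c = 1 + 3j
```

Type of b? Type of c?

b is NoneType; c is complex

NoneType, complex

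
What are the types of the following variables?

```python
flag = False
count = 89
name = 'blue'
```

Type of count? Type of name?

count is int; name is str

int, str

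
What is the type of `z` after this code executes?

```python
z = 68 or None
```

'or' returns first truthy value (68, int)

int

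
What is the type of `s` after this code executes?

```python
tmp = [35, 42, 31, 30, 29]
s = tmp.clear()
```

list.clear() returns None

NoneType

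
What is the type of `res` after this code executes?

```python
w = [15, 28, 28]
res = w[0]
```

Indexing a list of ints returns int (w[0] = 15)

int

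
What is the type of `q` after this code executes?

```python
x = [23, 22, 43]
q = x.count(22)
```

list.count() returns int

int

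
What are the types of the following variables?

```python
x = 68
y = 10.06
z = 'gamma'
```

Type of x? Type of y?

x is int; y is float

int, float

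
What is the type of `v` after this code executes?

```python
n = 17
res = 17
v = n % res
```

int % int returns int (17 % 17 = 0)

int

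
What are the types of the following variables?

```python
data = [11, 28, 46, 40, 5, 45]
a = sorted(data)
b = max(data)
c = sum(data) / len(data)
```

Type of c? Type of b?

int / int returns float; max of ints returns int

float, int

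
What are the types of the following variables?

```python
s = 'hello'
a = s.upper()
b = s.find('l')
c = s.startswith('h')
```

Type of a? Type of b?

str.upper() returns str; str.find() returns int

str, int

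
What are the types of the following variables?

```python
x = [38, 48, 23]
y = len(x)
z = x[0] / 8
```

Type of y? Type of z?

len() returns int; int / int returns float

int, float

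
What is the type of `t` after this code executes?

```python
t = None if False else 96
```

Ternary: condition is False, else branch (96) taken → int

int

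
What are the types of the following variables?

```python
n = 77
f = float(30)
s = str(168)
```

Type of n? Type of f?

n is int; f is float

int, float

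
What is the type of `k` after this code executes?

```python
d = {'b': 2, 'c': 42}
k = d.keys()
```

.keys() returns a dict_keys view object

dict_keys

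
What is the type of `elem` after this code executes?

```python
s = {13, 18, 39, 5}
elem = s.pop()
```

Popping from a set of ints returns int

int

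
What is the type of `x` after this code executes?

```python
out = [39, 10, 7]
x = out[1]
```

Indexing a list of ints returns int (out[1] = 10)

int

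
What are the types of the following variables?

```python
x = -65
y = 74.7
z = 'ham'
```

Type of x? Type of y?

x is int; y is float

int, float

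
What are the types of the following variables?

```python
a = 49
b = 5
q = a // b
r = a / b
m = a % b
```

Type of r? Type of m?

int / int returns float; int % int returns int

float, int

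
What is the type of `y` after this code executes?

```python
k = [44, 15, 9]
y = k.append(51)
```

list.append() returns None (mutates in place)

NoneType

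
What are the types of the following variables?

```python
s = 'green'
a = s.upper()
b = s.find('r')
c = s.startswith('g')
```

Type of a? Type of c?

str.upper() returns str; str.startswith() returns bool

str, bool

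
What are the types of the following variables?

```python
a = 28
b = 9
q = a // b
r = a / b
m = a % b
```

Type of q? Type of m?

int // int returns int; int % int returns int

int, int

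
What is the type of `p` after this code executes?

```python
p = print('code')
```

print() returns None

NoneType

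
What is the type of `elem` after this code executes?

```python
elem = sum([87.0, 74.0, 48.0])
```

sum() of floats returns float

float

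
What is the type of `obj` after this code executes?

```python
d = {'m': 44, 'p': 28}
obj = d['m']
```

Accessing dict[str, int] with key 'm' returns int value 44

int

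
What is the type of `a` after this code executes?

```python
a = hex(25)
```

hex() returns str representation

str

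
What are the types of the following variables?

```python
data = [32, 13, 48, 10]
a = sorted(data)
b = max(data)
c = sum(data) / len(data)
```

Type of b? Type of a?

max of ints returns int; sorted() returns list

int, list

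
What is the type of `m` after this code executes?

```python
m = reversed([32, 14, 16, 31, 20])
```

reversed() on a list returns a list_reverseiterator

list_reverseiterator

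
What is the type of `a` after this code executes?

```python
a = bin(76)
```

bin() returns str representation

str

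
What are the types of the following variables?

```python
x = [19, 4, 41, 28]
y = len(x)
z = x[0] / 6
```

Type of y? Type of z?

len() returns int; int / int returns float

int, float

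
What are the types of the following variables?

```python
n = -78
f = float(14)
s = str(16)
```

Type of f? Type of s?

f is float; s is str

float, str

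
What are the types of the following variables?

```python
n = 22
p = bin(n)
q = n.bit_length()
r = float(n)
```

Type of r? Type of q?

float() returns float; int.bit_length() returns int

float, int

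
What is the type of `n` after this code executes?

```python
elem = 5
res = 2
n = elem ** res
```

int ** positive int returns int (5 ** 2 = 25)

int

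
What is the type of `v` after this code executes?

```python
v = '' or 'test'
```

'or' returns first truthy value ('test', which is str)

str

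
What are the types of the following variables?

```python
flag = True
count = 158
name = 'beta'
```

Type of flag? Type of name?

flag is bool; name is str

bool, str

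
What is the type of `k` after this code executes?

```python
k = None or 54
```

'or' with None returns the other value (54, int)

int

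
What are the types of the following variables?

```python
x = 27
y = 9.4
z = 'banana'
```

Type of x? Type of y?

x is int; y is float

int, float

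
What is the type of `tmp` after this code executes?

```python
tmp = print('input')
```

print() returns None

NoneType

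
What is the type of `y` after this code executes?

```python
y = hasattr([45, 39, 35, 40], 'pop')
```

hasattr() returns bool

bool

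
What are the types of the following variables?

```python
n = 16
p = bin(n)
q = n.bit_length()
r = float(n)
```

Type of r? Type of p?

float() returns float; bin() returns str

float, str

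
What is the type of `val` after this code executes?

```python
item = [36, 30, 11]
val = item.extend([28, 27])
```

list.extend() returns None

NoneType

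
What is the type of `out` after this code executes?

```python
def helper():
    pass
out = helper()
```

A function with no return statement returns None

NoneType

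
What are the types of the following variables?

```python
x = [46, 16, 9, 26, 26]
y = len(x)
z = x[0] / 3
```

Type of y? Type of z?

len() returns int; int / int returns float

int, float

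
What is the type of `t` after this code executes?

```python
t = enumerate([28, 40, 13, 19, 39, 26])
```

enumerate() returns an enumerate iterator object

enumerate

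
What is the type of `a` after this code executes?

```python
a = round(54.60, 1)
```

round() with ndigits arg returns float

float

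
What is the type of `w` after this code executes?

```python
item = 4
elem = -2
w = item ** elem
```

int ** negative int returns float

float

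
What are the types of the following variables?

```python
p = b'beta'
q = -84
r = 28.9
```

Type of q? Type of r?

q is int; r is float

int, float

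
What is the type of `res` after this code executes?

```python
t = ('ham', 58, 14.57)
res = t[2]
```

Index 2 of tuple is 14.57 which is float

float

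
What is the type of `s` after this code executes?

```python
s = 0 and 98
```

'and' returns the first falsy value (0, which is int)

int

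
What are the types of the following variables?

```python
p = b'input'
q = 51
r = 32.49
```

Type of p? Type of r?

p is bytes; r is float

bytes, float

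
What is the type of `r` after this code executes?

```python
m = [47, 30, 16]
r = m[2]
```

Indexing a list of ints returns int (m[2] = 16)

int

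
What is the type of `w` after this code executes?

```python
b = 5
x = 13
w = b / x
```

int / int always returns float in Python 3 (5 / 13 = 0.384615)

float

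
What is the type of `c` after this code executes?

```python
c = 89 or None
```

'or' returns first truthy value (89, int)

int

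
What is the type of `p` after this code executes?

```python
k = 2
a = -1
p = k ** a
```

int ** negative int returns float

float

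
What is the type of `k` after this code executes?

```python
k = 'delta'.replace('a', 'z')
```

str.replace() returns str

str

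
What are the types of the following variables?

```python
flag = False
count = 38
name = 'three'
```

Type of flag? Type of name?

flag is bool; name is str

bool, str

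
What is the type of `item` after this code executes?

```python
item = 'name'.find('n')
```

str.find() returns int (index, or -1)

int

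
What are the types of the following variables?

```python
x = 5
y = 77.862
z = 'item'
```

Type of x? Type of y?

x is int; y is float

int, float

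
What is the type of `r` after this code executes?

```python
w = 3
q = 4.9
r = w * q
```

int * float returns float (3 * 4.9 = 14.7)

float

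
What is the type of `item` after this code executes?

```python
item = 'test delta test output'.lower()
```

str.lower() returns str

str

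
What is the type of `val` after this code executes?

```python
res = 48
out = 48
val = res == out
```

Equality comparison returns bool

bool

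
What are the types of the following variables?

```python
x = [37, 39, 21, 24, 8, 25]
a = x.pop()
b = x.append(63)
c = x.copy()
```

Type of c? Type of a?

list.copy() returns list; list.pop() returns the element (int)

list, int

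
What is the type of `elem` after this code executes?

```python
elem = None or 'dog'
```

'or' with None returns the other value ('dog', str)

str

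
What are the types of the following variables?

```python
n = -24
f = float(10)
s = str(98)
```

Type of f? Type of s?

f is float; s is str

float, str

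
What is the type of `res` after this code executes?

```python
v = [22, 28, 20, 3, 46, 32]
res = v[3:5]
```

Slicing a list always returns a list

list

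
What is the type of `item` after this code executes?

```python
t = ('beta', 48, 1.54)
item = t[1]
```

Index 1 of tuple is 48 which is int

int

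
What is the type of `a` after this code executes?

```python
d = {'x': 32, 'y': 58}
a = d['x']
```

Accessing dict[str, int] with key 'x' returns int value 32

int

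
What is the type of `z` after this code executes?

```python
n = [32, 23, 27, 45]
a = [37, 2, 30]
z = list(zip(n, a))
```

list(zip(...)) returns a list of tuples

list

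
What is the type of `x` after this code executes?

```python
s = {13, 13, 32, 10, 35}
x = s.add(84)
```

set.add() returns None (mutates in place)

NoneType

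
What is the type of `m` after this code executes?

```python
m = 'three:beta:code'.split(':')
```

str.split() returns list

list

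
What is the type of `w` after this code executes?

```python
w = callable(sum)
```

callable() returns bool

bool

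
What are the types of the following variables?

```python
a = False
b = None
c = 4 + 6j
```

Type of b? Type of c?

b is NoneType; c is complex

NoneType, complex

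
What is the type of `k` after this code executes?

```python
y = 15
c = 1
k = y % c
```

int % int returns int (15 % 1 = 0)

int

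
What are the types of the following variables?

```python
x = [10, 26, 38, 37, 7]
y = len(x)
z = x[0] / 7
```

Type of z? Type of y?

int / int returns float; len() returns int

float, int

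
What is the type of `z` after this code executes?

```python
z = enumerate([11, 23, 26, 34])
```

enumerate() returns an enumerate iterator object

enumerate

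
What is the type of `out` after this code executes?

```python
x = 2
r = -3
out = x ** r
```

int ** negative int returns float

float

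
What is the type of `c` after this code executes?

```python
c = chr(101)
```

chr() returns str (single character)

str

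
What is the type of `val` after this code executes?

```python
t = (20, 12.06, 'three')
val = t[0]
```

Index 0 of tuple is 20 which is int

int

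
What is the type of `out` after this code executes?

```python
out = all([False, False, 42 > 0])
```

all() returns bool

bool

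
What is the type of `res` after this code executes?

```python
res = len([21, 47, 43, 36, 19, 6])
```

len() always returns int

int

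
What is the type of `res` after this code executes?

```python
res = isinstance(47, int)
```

isinstance() returns bool

bool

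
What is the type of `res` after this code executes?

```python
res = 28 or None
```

'or' returns first truthy value (28, int)

int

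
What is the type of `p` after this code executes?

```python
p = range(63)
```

range() returns a range object

range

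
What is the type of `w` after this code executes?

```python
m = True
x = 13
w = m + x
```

bool + int returns int (True is 1, so 1 + 13 = 14)

int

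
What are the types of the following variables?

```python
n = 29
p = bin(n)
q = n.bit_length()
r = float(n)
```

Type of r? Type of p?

float() returns float; bin() returns str

float, str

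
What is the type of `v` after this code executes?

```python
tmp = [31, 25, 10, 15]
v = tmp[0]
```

Indexing a list of ints returns int (tmp[0] = 31)

int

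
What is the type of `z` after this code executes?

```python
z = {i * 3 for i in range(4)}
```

A set comprehension {expr for x in iterable} produces a set

set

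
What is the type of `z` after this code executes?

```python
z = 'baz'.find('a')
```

str.find() returns int (index, or -1)

int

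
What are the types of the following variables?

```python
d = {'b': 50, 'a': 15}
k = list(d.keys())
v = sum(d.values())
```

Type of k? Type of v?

list(...) returns list; sum of int values returns int

list, int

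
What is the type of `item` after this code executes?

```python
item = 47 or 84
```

'or' returns the first truthy value (47, which is int)

int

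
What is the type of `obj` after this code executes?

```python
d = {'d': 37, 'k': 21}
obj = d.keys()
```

.keys() returns a dict_keys view object

dict_keys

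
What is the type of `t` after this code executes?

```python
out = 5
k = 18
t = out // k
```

int // int returns int (5 // 18 = 0)

int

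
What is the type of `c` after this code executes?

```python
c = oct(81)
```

oct() returns str representation

str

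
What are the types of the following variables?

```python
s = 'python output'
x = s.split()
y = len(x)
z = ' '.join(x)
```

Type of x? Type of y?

str.split() returns list; len() returns int

list, int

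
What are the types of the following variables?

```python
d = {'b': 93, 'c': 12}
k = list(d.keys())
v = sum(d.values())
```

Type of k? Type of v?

list(...) returns list; sum of int values returns int

list, int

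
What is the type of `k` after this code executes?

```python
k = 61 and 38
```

'and' returns the last value when all truthy (38, which is int)

int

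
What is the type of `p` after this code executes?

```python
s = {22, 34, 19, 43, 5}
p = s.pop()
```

Popping from a set of ints returns int

int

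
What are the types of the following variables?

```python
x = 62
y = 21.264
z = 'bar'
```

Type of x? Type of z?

x is int; z is str

int, str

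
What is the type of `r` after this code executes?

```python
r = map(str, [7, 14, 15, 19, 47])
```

map() returns a map iterator object

map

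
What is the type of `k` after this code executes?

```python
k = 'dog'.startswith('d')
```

str.startswith() returns bool

bool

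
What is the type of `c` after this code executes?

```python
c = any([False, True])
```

any() returns bool

bool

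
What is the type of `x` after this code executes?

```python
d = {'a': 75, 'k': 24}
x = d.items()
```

dict.items() returns a dict_items view

dict_items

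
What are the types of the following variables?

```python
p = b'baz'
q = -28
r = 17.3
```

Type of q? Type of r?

q is int; r is float

int, float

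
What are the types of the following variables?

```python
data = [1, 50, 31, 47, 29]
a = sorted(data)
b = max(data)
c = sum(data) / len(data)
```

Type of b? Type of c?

max of ints returns int; int / int returns float

int, float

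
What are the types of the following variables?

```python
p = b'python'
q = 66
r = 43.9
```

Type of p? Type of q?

p is bytes; q is int

bytes, int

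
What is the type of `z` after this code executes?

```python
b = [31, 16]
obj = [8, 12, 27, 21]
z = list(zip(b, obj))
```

list(zip(...)) returns a list of tuples

list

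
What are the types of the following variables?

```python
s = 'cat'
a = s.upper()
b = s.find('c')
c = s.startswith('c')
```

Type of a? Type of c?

str.upper() returns str; str.startswith() returns bool

str, bool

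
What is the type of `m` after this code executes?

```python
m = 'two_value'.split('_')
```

str.split() returns list

list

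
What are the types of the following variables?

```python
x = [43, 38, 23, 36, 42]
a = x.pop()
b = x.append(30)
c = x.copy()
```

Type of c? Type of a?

list.copy() returns list; list.pop() returns the element (int)

list, int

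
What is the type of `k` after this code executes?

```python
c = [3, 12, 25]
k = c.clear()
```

list.clear() returns None

NoneType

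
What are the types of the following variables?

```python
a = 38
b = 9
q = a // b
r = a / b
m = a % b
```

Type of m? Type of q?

int % int returns int; int // int returns int

int, int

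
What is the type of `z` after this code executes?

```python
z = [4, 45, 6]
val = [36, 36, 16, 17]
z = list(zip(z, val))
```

list(zip(...)) returns a list of tuples

list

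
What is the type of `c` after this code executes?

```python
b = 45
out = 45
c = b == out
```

Equality comparison returns bool

bool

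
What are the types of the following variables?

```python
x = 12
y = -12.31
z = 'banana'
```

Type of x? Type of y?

x is int; y is float

int, float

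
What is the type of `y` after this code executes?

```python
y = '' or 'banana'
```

'or' returns first truthy value ('banana', which is str)

str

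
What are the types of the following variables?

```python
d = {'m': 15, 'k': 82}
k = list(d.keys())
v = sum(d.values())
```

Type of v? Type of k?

sum of int values returns int; list(...) returns list

int, list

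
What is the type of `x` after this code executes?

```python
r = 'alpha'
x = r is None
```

'is' comparison returns bool

bool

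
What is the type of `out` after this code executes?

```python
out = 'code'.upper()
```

str.upper() returns str

str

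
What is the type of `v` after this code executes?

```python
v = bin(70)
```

bin() returns str representation

str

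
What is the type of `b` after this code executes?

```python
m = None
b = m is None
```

'is' comparison returns bool

bool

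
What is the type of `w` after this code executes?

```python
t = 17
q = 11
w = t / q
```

int / int always returns float in Python 3 (17 / 11 = 1.54545)

float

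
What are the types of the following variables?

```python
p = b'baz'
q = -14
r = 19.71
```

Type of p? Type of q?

p is bytes; q is int

bytes, int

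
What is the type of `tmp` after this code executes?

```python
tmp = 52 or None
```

'or' returns first truthy value (52, int)

int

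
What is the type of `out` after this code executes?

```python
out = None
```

None has type NoneType

NoneType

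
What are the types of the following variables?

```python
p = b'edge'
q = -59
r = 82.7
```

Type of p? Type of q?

p is bytes; q is int

bytes, int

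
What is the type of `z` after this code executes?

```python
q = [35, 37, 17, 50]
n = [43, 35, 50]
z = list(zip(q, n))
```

list(zip(...)) returns a list of tuples

list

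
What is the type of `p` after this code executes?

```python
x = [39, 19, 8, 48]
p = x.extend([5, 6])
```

list.extend() returns None

NoneType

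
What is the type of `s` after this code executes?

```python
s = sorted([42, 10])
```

sorted() always returns list

list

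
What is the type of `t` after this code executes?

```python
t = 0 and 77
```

'and' returns the first falsy value (0, which is int)

int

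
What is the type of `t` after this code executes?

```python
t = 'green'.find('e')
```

str.find() returns int (index, or -1)

int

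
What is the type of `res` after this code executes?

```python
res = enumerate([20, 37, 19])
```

enumerate() returns an enumerate iterator object

enumerate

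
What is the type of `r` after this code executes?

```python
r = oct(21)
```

oct() returns str representation

str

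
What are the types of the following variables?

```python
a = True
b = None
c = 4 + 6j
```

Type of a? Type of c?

a is bool; c is complex

bool, complex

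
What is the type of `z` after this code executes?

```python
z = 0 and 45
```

'and' returns the first falsy value (0, which is int)

int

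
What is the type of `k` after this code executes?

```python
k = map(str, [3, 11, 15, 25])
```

map() returns a map iterator object

map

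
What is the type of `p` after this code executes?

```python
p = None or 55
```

'or' with None returns the other value (55, int)

int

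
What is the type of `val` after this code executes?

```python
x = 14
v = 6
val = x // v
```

int // int returns int (14 // 6 = 2)

int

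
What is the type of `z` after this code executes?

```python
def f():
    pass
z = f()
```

A function with no return statement returns None

NoneType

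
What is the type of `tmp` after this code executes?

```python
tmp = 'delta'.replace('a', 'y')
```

str.replace() returns str

str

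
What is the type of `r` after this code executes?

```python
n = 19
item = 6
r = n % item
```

int % int returns int (19 % 6 = 1)

int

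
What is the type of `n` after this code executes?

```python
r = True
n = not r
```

'not' always returns bool

bool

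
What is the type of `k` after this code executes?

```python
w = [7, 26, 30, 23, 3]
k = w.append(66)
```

list.append() returns None (mutates in place)

NoneType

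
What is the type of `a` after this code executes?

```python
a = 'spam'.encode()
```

str.encode() returns bytes

bytes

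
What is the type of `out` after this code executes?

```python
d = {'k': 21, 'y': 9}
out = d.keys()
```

.keys() returns a dict_keys view object

dict_keys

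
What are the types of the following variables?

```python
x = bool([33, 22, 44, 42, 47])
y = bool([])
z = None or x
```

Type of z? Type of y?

None or <bool> returns the bool; bool() returns bool

bool, bool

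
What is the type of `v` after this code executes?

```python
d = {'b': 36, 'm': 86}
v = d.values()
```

.values() returns a dict_values view object

dict_values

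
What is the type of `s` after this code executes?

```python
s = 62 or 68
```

'or' returns the first truthy value (62, which is int)

int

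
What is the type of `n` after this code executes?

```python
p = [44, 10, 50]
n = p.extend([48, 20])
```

list.extend() returns None

NoneType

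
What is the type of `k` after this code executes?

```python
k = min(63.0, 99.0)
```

min() of floats returns float

float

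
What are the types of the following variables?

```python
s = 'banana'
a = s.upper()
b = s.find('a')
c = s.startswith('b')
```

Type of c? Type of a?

str.startswith() returns bool; str.upper() returns str

bool, str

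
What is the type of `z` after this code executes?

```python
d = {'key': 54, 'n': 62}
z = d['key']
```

Accessing dict[str, int] with key 'key' returns int value 54

int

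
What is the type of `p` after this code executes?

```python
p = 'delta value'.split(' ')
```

str.split() returns list

list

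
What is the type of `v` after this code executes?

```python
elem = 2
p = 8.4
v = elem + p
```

int + float returns float (2 + 8.4 = 10.4)

float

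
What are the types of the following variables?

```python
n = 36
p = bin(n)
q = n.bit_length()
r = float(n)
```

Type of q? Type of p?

int.bit_length() returns int; bin() returns str

int, str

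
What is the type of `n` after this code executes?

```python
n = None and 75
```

'and' returns first falsy value (None)

NoneType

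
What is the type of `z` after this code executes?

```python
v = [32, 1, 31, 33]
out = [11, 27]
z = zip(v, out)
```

zip() returns a zip iterator object

zip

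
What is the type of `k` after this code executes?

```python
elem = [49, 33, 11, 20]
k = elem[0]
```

Indexing a list of ints returns int (elem[0] = 49)

int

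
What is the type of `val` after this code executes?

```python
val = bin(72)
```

bin() returns str representation

str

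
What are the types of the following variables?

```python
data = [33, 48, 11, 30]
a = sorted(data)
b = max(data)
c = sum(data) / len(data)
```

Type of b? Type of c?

max of ints returns int; int / int returns float

int, float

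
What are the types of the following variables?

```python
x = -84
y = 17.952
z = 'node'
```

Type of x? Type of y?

x is int; y is float

int, float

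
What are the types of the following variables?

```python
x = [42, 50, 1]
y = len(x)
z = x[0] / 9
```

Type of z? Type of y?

int / int returns float; len() returns int

float, int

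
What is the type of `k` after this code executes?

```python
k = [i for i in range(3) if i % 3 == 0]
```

A list comprehension [...] produces a list

list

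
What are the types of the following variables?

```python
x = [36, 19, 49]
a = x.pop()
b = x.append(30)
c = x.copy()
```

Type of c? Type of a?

list.copy() returns list; list.pop() returns the element (int)

list, int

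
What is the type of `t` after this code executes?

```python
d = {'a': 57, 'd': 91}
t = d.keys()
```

.keys() returns a dict_keys view object

dict_keys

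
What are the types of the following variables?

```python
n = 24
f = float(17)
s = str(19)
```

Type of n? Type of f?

n is int; f is float

int, float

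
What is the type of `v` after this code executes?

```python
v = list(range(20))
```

list(range(...)) returns list

list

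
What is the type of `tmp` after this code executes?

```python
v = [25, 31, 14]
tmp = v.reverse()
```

list.reverse() returns None

NoneType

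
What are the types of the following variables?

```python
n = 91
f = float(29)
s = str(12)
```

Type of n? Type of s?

n is int; s is str

int, str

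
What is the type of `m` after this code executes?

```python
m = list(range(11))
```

list(range(...)) returns list

list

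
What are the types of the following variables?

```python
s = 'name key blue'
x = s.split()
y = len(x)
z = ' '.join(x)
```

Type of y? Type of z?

len() returns int; str.join() returns str

int, str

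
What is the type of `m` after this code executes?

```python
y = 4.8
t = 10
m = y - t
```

float - int returns float (4.8 - 10 = -5.2)

float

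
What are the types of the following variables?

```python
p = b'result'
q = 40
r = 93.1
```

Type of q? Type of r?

q is int; r is float

int, float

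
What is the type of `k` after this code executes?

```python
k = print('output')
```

print() returns None

NoneType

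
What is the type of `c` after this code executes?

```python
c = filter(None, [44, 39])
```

filter() returns a filter iterator object

filter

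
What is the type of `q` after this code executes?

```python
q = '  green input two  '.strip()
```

str.strip() returns str

str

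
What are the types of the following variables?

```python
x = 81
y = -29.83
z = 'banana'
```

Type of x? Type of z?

x is int; z is str

int, str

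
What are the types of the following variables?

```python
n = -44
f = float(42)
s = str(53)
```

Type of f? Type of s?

f is float; s is str

float, str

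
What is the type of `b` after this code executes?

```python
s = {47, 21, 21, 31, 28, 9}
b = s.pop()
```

Popping from a set of ints returns int

int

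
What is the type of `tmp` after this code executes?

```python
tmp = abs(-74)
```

abs() of int returns int

int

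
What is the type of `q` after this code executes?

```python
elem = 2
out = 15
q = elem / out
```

int / int always returns float in Python 3 (2 / 15 = 0.133333)

float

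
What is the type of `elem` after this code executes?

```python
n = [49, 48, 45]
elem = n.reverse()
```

list.reverse() returns None

NoneType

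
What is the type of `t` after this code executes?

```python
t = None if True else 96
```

Ternary: condition is True, if branch (None) taken → NoneType

NoneType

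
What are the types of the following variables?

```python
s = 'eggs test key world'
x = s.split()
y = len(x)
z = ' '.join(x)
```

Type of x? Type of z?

str.split() returns list; str.join() returns str

list, str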